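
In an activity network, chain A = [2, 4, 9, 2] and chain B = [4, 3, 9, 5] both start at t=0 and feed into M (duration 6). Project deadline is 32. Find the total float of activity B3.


Forward pass: ES(B3) = sum of predecessors on chain B = 7
EF = ES + duration = 7 + 9 = 16
Backward pass: LF(M) = deadline = 32; LS(M) = 32 - 6 = 26
LF(B3) = LS(M) - sum(successors on chain B) = 26 - 5 = 21
LS = LF - duration = 21 - 9 = 12
Total float = LS - ES = 12 - 7 = 5

5


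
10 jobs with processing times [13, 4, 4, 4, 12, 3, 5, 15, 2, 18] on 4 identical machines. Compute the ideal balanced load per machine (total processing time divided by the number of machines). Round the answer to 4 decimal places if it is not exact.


Total processing time = 13 + 4 + 4 + 4 + 12 + 3 + 5 + 15 + 2 + 18 = 80
Number of machines = 4
Ideal balanced load = 80 / 4 = 20.0

20.0


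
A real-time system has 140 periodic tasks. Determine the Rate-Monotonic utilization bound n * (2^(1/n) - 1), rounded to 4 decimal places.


Compute 2^(1/140) = 1.0049633280
Subtract 1: 1.0049633280 - 1 = 0.0049633280
Multiply by n: 140 * 0.0049633280 = 0.6948659200
Round to 4 dp: 0.6949

0.6949


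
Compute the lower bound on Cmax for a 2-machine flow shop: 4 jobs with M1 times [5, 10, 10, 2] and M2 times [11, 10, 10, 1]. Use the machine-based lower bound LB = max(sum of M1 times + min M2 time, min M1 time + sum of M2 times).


LB1 = sum(M1 times) + min(M2 times) = 27 + 1 = 28
LB2 = min(M1 times) + sum(M2 times) = 2 + 32 = 34
Lower bound = max(LB1, LB2) = max(28, 34) = 34

34


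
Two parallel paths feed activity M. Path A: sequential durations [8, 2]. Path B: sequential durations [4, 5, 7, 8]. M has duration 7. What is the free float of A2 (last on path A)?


ES(A2) = sum of predecessors on chain A = 8
EF(A2) = ES + duration = 8 + 2 = 10
Successor of A2 is M. ES(M) = max(sum(A), sum(B)) = max(10, 24) = 24
Free float = ES(successor) - EF(current) = 24 - 10 = 14

14


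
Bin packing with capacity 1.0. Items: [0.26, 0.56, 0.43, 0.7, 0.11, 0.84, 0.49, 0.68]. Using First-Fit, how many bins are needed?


Place items sequentially using First-Fit:
  Item 0.26 -> new Bin 1
  Item 0.56 -> Bin 1 (now 0.82)
  Item 0.43 -> new Bin 2
  Item 0.7 -> new Bin 3
  Item 0.11 -> Bin 1 (now 0.93)
  Item 0.84 -> new Bin 4
  Item 0.49 -> Bin 2 (now 0.92)
  Item 0.68 -> new Bin 5
Total bins used = 5

5


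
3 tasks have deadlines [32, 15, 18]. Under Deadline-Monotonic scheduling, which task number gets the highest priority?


Sort tasks by relative deadline (ascending):
  Task 2: deadline = 15
  Task 3: deadline = 18
  Task 1: deadline = 32
Priority order (highest first): [2, 3, 1]
Highest priority task = 2

2


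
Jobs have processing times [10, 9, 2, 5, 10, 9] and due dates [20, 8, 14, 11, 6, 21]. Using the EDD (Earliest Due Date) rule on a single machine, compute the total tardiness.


Sort by due date (EDD order): [(10, 6), (9, 8), (5, 11), (2, 14), (10, 20), (9, 21)]
Compute completion times and tardiness:
  Job 1: p=10, d=6, C=10, tardiness=max(0,10-6)=4
  Job 2: p=9, d=8, C=19, tardiness=max(0,19-8)=11
  Job 3: p=5, d=11, C=24, tardiness=max(0,24-11)=13
  Job 4: p=2, d=14, C=26, tardiness=max(0,26-14)=12
  Job 5: p=10, d=20, C=36, tardiness=max(0,36-20)=16
  Job 6: p=9, d=21, C=45, tardiness=max(0,45-21)=24
Total tardiness = 80

80


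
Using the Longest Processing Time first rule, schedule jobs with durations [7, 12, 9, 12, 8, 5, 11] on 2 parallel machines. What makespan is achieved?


Sort jobs in decreasing order (LPT): [12, 12, 11, 9, 8, 7, 5]
Assign each job to the least loaded machine:
  Machine 1: jobs [12, 11, 7], load = 30
  Machine 2: jobs [12, 9, 8, 5], load = 34
Makespan = max load = 34

34


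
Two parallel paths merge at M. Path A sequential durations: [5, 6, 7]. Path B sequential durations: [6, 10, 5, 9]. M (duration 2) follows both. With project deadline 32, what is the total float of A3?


Forward pass: ES(A3) = sum of predecessors on chain A = 11
EF = ES + duration = 11 + 7 = 18
Backward pass: LF(M) = deadline = 32; LS(M) = 32 - 2 = 30
LF(A3) = LS(M) - sum(successors on chain A) = 30 - 0 = 30
LS = LF - duration = 30 - 7 = 23
Total float = LS - ES = 23 - 11 = 12

12


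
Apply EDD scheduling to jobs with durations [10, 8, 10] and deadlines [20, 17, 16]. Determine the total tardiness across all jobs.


Sort by due date (EDD order): [(10, 16), (8, 17), (10, 20)]
Compute completion times and tardiness:
  Job 1: p=10, d=16, C=10, tardiness=max(0,10-16)=0
  Job 2: p=8, d=17, C=18, tardiness=max(0,18-17)=1
  Job 3: p=10, d=20, C=28, tardiness=max(0,28-20)=8
Total tardiness = 9

9


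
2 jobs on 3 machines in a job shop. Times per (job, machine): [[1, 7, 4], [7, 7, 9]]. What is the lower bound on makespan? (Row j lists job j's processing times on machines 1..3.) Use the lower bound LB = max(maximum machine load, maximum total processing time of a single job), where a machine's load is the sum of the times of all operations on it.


Machine loads:
  Machine 1: 1 + 7 = 8
  Machine 2: 7 + 7 = 14
  Machine 3: 4 + 9 = 13
Max machine load = 14
Job totals:
  Job 1: 12
  Job 2: 23
Max job total = 23
Lower bound = max(14, 23) = 23

23


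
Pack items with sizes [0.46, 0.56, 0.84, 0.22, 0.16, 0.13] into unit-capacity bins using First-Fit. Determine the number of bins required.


Place items sequentially using First-Fit:
  Item 0.46 -> new Bin 1
  Item 0.56 -> new Bin 2
  Item 0.84 -> new Bin 3
  Item 0.22 -> Bin 1 (now 0.68)
  Item 0.16 -> Bin 1 (now 0.84)
  Item 0.13 -> Bin 1 (now 0.97)
Total bins used = 3

3


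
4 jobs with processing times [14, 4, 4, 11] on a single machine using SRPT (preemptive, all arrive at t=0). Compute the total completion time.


Since all jobs arrive at t=0, SRPT equals SPT ordering.
SPT order: [4, 4, 11, 14]
Completion times:
  Job 1: p=4, C=4
  Job 2: p=4, C=8
  Job 3: p=11, C=19
  Job 4: p=14, C=33
Total completion time = 4 + 8 + 19 + 33 = 64

64


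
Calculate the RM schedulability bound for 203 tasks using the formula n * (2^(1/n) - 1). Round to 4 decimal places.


Compute 2^(1/203) = 1.0034203542
Subtract 1: 1.0034203542 - 1 = 0.0034203542
Multiply by n: 203 * 0.0034203542 = 0.6943319026
Round to 4 dp: 0.6943

0.6943


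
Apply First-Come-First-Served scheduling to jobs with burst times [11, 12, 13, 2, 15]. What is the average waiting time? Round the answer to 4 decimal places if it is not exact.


FCFS order (as given): [11, 12, 13, 2, 15]
Waiting times:
  Job 1: wait = 0
  Job 2: wait = 11
  Job 3: wait = 23
  Job 4: wait = 36
  Job 5: wait = 38
Sum of waiting times = 108
Average waiting time = 108/5 = 21.6

21.6


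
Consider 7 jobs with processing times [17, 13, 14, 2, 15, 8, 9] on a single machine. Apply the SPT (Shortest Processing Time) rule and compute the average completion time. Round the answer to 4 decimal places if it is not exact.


Sort jobs by processing time (SPT order): [2, 8, 9, 13, 14, 15, 17]
Compute completion times sequentially:
  Job 1: processing = 2, completes at 2
  Job 2: processing = 8, completes at 10
  Job 3: processing = 9, completes at 19
  Job 4: processing = 13, completes at 32
  Job 5: processing = 14, completes at 46
  Job 6: processing = 15, completes at 61
  Job 7: processing = 17, completes at 78
Sum of completion times = 248
Average completion time = 248/7 = 35.4286

35.4286


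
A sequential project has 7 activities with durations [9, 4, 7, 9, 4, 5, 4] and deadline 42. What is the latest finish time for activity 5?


LF(activity 5) = deadline - sum of successor durations
Successors: activities 6 through 7 with durations [5, 4]
Sum of successor durations = 9
LF = 42 - 9 = 33

33


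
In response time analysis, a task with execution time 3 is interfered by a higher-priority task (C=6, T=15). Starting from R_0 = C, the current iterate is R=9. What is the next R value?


R_next = C + ceil(R_prev / T_hp) * C_hp
ceil(9 / 15) = ceil(0.6) = 1
Interference = 1 * 6 = 6
R_next = 3 + 6 = 9
R_next = R_prev, so the iteration has converged (response time = 9).

9


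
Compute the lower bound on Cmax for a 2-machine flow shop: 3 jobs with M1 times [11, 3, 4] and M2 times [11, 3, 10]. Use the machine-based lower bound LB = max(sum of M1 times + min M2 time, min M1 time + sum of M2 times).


LB1 = sum(M1 times) + min(M2 times) = 18 + 3 = 21
LB2 = min(M1 times) + sum(M2 times) = 3 + 24 = 27
Lower bound = max(LB1, LB2) = max(21, 27) = 27

27


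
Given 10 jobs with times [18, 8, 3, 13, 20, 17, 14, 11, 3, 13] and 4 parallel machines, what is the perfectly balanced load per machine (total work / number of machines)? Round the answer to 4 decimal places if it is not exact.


Total processing time = 18 + 8 + 3 + 13 + 20 + 17 + 14 + 11 + 3 + 13 = 120
Number of machines = 4
Ideal balanced load = 120 / 4 = 30.0

30.0


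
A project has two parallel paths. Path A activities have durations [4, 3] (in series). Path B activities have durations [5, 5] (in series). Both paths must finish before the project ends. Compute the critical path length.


Path A total = 4 + 3 = 7
Path B total = 5 + 5 = 10
Critical path = longest path = max(7, 10) = 10

10


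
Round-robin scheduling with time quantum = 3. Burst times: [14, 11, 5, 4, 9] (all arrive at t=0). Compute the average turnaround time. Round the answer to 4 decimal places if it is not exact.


Time quantum = 3
Execution trace:
  J1 runs 3 units, time = 3
  J2 runs 3 units, time = 6
  J3 runs 3 units, time = 9
  J4 runs 3 units, time = 12
  J5 runs 3 units, time = 15
  J1 runs 3 units, time = 18
  J2 runs 3 units, time = 21
  J3 runs 2 units, time = 23
  J4 runs 1 units, time = 24
  J5 runs 3 units, time = 27
  J1 runs 3 units, time = 30
  J2 runs 3 units, time = 33
  J5 runs 3 units, time = 36
  J1 runs 3 units, time = 39
  J2 runs 2 units, time = 41
  J1 runs 2 units, time = 43
Finish times: [43, 41, 23, 24, 36]
Average turnaround = 167/5 = 33.4

33.4


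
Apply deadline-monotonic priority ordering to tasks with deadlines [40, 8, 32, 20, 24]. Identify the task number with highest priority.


Sort tasks by relative deadline (ascending):
  Task 2: deadline = 8
  Task 4: deadline = 20
  Task 5: deadline = 24
  Task 3: deadline = 32
  Task 1: deadline = 40
Priority order (highest first): [2, 4, 5, 3, 1]
Highest priority task = 2

2


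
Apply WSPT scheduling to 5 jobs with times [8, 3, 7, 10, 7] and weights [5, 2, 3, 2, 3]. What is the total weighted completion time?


Compute p/w ratios and sort ascending (WSPT): [(3, 2), (8, 5), (7, 3), (7, 3), (10, 2)]
Compute weighted completion times:
  Job (p=3,w=2): C=3, w*C=2*3=6
  Job (p=8,w=5): C=11, w*C=5*11=55
  Job (p=7,w=3): C=18, w*C=3*18=54
  Job (p=7,w=3): C=25, w*C=3*25=75
  Job (p=10,w=2): C=35, w*C=2*35=70
Total weighted completion time = 260

260


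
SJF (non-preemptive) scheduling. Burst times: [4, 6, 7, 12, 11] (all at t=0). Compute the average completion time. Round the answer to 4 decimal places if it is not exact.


SJF order (ascending): [4, 6, 7, 11, 12]
Completion times:
  Job 1: burst=4, C=4
  Job 2: burst=6, C=10
  Job 3: burst=7, C=17
  Job 4: burst=11, C=28
  Job 5: burst=12, C=40
Average completion = 99/5 = 19.8

19.8


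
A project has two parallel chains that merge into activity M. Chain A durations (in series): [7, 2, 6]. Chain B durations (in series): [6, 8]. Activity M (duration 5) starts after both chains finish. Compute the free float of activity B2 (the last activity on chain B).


ES(B2) = sum of predecessors on chain B = 6
EF(B2) = ES + duration = 6 + 8 = 14
Successor of B2 is M. ES(M) = max(sum(A), sum(B)) = max(15, 14) = 15
Free float = ES(successor) - EF(current) = 15 - 14 = 1

1


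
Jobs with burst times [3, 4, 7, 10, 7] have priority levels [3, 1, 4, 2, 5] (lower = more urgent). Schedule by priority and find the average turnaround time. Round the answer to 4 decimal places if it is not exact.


Sort by priority (ascending = highest first):
Order: [(1, 4), (2, 10), (3, 3), (4, 7), (5, 7)]
Completion times:
  Priority 1, burst=4, C=4
  Priority 2, burst=10, C=14
  Priority 3, burst=3, C=17
  Priority 4, burst=7, C=24
  Priority 5, burst=7, C=31
Average turnaround = 90/5 = 18.0

18.0


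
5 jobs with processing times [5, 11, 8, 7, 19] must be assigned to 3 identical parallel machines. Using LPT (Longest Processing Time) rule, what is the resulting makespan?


Sort jobs in decreasing order (LPT): [19, 11, 8, 7, 5]
Assign each job to the least loaded machine:
  Machine 1: jobs [19], load = 19
  Machine 2: jobs [11, 5], load = 16
  Machine 3: jobs [8, 7], load = 15
Makespan = max load = 19

19


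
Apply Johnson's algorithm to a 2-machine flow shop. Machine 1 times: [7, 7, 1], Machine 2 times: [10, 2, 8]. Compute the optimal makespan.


Apply Johnson's rule:
  Group 1 (a <= b): [(3, 1, 8), (1, 7, 10)]
  Group 2 (a > b): [(2, 7, 2)]
Optimal job order: [3, 1, 2]
Schedule:
  Job 3: M1 done at 1, M2 done at 9
  Job 1: M1 done at 8, M2 done at 19
  Job 2: M1 done at 15, M2 done at 21
Makespan = 21

21


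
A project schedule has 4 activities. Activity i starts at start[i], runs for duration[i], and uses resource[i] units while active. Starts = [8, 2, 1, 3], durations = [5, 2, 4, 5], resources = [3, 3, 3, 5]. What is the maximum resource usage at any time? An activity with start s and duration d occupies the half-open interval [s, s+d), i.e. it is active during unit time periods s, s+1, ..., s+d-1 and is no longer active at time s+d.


Each activity i is active on [start_i, start_i + duration_i).
Compute total resource usage per time slot:
  t=0: active resources = [], total = 0
  t=1: active resources = [3], total = 3
  t=2: active resources = [3, 3], total = 6
  t=3: active resources = [3, 3, 5], total = 11
  t=4: active resources = [3, 5], total = 8
  t=5: active resources = [5], total = 5
  t=6: active resources = [5], total = 5
  t=7: active resources = [5], total = 5
  t=8: active resources = [3], total = 3
  t=9: active resources = [3], total = 3
  t=10: active resources = [3], total = 3
  t=11: active resources = [3], total = 3
  t=12: active resources = [3], total = 3
Peak resource demand = 11

11


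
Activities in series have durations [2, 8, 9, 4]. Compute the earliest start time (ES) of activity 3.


Activity 3 starts after activities 1 through 2 complete.
Predecessor durations: [2, 8]
ES = 2 + 8 = 10

10


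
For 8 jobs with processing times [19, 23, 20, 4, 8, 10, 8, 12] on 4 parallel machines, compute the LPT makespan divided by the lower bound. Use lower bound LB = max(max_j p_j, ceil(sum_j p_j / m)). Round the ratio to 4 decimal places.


LPT order: [23, 20, 19, 12, 10, 8, 8, 4]
Machine loads after assignment: [23, 28, 27, 26]
LPT makespan = 28
Lower bound = max(max_job, ceil(total/4)) = max(23, 26) = 26
Ratio = 28 / 26 = 1.0769

1.0769


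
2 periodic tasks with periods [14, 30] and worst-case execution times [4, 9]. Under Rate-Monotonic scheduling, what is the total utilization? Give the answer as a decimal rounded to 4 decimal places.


Compute individual utilizations (exact fractions):
  Task 1: C/T = 4/14 = 2/7 (approx. 0.2857)
  Task 2: C/T = 9/30 = 3/10 (approx. 0.3)
Total utilization U = 2/7 + 3/10 = 41/70
Rounded to 4 decimal places: U = 0.5857
RM (Liu & Layland) bound for 2 tasks = 0.828427; compare with U = 41/70 (approx. 0.585714)
U <= bound, so schedulable by RM sufficient condition.

0.5857


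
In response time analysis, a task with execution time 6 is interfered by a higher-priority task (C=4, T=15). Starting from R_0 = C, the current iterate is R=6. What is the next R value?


R_next = C + ceil(R_prev / T_hp) * C_hp
ceil(6 / 15) = ceil(0.4) = 1
Interference = 1 * 4 = 4
R_next = 6 + 4 = 10

10


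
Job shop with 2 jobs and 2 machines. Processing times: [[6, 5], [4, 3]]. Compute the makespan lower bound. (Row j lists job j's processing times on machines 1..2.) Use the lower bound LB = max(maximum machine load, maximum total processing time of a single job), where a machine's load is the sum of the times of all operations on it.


Machine loads:
  Machine 1: 6 + 4 = 10
  Machine 2: 5 + 3 = 8
Max machine load = 10
Job totals:
  Job 1: 11
  Job 2: 7
Max job total = 11
Lower bound = max(10, 11) = 11

11


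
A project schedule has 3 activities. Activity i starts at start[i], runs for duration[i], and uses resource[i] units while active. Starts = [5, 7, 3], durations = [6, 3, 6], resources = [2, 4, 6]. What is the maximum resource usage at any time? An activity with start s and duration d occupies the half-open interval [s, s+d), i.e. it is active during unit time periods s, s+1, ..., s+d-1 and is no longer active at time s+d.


Each activity i is active on [start_i, start_i + duration_i).
Compute total resource usage per time slot:
  t=0: active resources = [], total = 0
  t=1: active resources = [], total = 0
  t=2: active resources = [], total = 0
  t=3: active resources = [6], total = 6
  t=4: active resources = [6], total = 6
  t=5: active resources = [2, 6], total = 8
  t=6: active resources = [2, 6], total = 8
  t=7: active resources = [2, 4, 6], total = 12
  t=8: active resources = [2, 4, 6], total = 12
  t=9: active resources = [2, 4], total = 6
  t=10: active resources = [2], total = 2
Peak resource demand = 12

12


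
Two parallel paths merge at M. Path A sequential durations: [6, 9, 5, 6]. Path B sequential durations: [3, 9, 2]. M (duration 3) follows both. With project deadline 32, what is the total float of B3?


Forward pass: ES(B3) = sum of predecessors on chain B = 12
EF = ES + duration = 12 + 2 = 14
Backward pass: LF(M) = deadline = 32; LS(M) = 32 - 3 = 29
LF(B3) = LS(M) - sum(successors on chain B) = 29 - 0 = 29
LS = LF - duration = 29 - 2 = 27
Total float = LS - ES = 27 - 12 = 15

15


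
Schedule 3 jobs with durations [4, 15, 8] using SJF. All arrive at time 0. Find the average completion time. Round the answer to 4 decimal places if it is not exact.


SJF order (ascending): [4, 8, 15]
Completion times:
  Job 1: burst=4, C=4
  Job 2: burst=8, C=12
  Job 3: burst=15, C=27
Average completion = 43/3 = 14.3333

14.3333


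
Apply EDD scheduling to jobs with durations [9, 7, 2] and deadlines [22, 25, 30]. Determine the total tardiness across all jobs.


Sort by due date (EDD order): [(9, 22), (7, 25), (2, 30)]
Compute completion times and tardiness:
  Job 1: p=9, d=22, C=9, tardiness=max(0,9-22)=0
  Job 2: p=7, d=25, C=16, tardiness=max(0,16-25)=0
  Job 3: p=2, d=30, C=18, tardiness=max(0,18-30)=0
Total tardiness = 0

0


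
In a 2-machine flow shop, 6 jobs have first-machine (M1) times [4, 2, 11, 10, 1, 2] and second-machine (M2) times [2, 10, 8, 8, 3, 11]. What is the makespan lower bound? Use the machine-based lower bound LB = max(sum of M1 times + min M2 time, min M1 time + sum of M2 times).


LB1 = sum(M1 times) + min(M2 times) = 30 + 2 = 32
LB2 = min(M1 times) + sum(M2 times) = 1 + 42 = 43
Lower bound = max(LB1, LB2) = max(32, 43) = 43

43


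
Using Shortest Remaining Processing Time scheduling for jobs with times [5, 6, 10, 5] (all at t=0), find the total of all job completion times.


Since all jobs arrive at t=0, SRPT equals SPT ordering.
SPT order: [5, 5, 6, 10]
Completion times:
  Job 1: p=5, C=5
  Job 2: p=5, C=10
  Job 3: p=6, C=16
  Job 4: p=10, C=26
Total completion time = 5 + 10 + 16 + 26 = 57

57


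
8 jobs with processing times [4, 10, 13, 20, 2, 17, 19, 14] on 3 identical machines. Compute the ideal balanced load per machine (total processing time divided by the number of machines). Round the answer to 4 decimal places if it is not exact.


Total processing time = 4 + 10 + 13 + 20 + 2 + 17 + 19 + 14 = 99
Number of machines = 3
Ideal balanced load = 99 / 3 = 33.0

33.0


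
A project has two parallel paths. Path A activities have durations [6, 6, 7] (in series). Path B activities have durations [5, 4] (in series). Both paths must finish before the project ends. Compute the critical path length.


Path A total = 6 + 6 + 7 = 19
Path B total = 5 + 4 = 9
Critical path = longest path = max(19, 9) = 19

19


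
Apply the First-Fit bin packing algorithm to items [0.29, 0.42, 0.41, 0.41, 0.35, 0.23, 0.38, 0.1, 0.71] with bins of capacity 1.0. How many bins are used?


Place items sequentially using First-Fit:
  Item 0.29 -> new Bin 1
  Item 0.42 -> Bin 1 (now 0.71)
  Item 0.41 -> new Bin 2
  Item 0.41 -> Bin 2 (now 0.82)
  Item 0.35 -> new Bin 3
  Item 0.23 -> Bin 1 (now 0.94)
  Item 0.38 -> Bin 3 (now 0.73)
  Item 0.1 -> Bin 2 (now 0.92)
  Item 0.71 -> new Bin 4
Total bins used = 4

4


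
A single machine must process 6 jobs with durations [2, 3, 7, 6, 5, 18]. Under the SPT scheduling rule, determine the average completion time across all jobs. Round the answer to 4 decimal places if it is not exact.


Sort jobs by processing time (SPT order): [2, 3, 5, 6, 7, 18]
Compute completion times sequentially:
  Job 1: processing = 2, completes at 2
  Job 2: processing = 3, completes at 5
  Job 3: processing = 5, completes at 10
  Job 4: processing = 6, completes at 16
  Job 5: processing = 7, completes at 23
  Job 6: processing = 18, completes at 41
Sum of completion times = 97
Average completion time = 97/6 = 16.1667

16.1667


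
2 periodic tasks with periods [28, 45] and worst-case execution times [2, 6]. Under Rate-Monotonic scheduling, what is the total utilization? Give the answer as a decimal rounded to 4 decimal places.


Compute individual utilizations (exact fractions):
  Task 1: C/T = 2/28 = 1/14 (approx. 0.0714)
  Task 2: C/T = 6/45 = 2/15 (approx. 0.1333)
Total utilization U = 1/14 + 2/15 = 43/210
Rounded to 4 decimal places: U = 0.2048
RM (Liu & Layland) bound for 2 tasks = 0.828427; compare with U = 43/210 (approx. 0.204762)
U <= bound, so schedulable by RM sufficient condition.

0.2048


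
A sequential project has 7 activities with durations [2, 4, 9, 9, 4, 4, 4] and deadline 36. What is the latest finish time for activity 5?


LF(activity 5) = deadline - sum of successor durations
Successors: activities 6 through 7 with durations [4, 4]
Sum of successor durations = 8
LF = 36 - 8 = 28

28


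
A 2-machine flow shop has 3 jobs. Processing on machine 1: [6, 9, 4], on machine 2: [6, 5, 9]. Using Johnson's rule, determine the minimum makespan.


Apply Johnson's rule:
  Group 1 (a <= b): [(3, 4, 9), (1, 6, 6)]
  Group 2 (a > b): [(2, 9, 5)]
Optimal job order: [3, 1, 2]
Schedule:
  Job 3: M1 done at 4, M2 done at 13
  Job 1: M1 done at 10, M2 done at 19
  Job 2: M1 done at 19, M2 done at 24
Makespan = 24

24


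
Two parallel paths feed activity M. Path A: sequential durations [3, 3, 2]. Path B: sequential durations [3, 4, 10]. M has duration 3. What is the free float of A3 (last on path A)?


ES(A3) = sum of predecessors on chain A = 6
EF(A3) = ES + duration = 6 + 2 = 8
Successor of A3 is M. ES(M) = max(sum(A), sum(B)) = max(8, 17) = 17
Free float = ES(successor) - EF(current) = 17 - 8 = 9

9


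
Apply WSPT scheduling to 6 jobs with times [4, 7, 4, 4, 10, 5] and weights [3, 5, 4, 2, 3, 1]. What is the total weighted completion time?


Compute p/w ratios and sort ascending (WSPT): [(4, 4), (4, 3), (7, 5), (4, 2), (10, 3), (5, 1)]
Compute weighted completion times:
  Job (p=4,w=4): C=4, w*C=4*4=16
  Job (p=4,w=3): C=8, w*C=3*8=24
  Job (p=7,w=5): C=15, w*C=5*15=75
  Job (p=4,w=2): C=19, w*C=2*19=38
  Job (p=10,w=3): C=29, w*C=3*29=87
  Job (p=5,w=1): C=34, w*C=1*34=34
Total weighted completion time = 274

274


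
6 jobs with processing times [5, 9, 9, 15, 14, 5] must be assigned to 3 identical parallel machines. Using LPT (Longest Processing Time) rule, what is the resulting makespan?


Sort jobs in decreasing order (LPT): [15, 14, 9, 9, 5, 5]
Assign each job to the least loaded machine:
  Machine 1: jobs [15, 5], load = 20
  Machine 2: jobs [14, 5], load = 19
  Machine 3: jobs [9, 9], load = 18
Makespan = max load = 20

20


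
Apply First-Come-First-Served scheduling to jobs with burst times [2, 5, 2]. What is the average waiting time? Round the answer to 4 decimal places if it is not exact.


FCFS order (as given): [2, 5, 2]
Waiting times:
  Job 1: wait = 0
  Job 2: wait = 2
  Job 3: wait = 7
Sum of waiting times = 9
Average waiting time = 9/3 = 3.0

3.0


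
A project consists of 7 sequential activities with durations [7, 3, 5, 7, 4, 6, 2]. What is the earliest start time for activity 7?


Activity 7 starts after activities 1 through 6 complete.
Predecessor durations: [7, 3, 5, 7, 4, 6]
ES = 7 + 3 + 5 + 7 + 4 + 6 = 32

32


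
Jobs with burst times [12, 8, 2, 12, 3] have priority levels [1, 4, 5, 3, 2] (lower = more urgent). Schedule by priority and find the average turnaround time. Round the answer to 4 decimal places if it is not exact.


Sort by priority (ascending = highest first):
Order: [(1, 12), (2, 3), (3, 12), (4, 8), (5, 2)]
Completion times:
  Priority 1, burst=12, C=12
  Priority 2, burst=3, C=15
  Priority 3, burst=12, C=27
  Priority 4, burst=8, C=35
  Priority 5, burst=2, C=37
Average turnaround = 126/5 = 25.2

25.2


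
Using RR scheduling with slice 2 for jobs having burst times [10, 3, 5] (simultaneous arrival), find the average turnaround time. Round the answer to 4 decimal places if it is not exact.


Time quantum = 2
Execution trace:
  J1 runs 2 units, time = 2
  J2 runs 2 units, time = 4
  J3 runs 2 units, time = 6
  J1 runs 2 units, time = 8
  J2 runs 1 units, time = 9
  J3 runs 2 units, time = 11
  J1 runs 2 units, time = 13
  J3 runs 1 units, time = 14
  J1 runs 2 units, time = 16
  J1 runs 2 units, time = 18
Finish times: [18, 9, 14]
Average turnaround = 41/3 = 13.6667

13.6667


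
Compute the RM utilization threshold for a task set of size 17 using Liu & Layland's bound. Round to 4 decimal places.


Compute 2^(1/17) = 1.0416160107
Subtract 1: 1.0416160107 - 1 = 0.0416160107
Multiply by n: 17 * 0.0416160107 = 0.7074721819
Round to 4 dp: 0.7075

0.7075


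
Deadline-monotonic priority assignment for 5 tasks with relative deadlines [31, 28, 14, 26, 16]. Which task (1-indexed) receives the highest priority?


Sort tasks by relative deadline (ascending):
  Task 3: deadline = 14
  Task 5: deadline = 16
  Task 4: deadline = 26
  Task 2: deadline = 28
  Task 1: deadline = 31
Priority order (highest first): [3, 5, 4, 2, 1]
Highest priority task = 3

3


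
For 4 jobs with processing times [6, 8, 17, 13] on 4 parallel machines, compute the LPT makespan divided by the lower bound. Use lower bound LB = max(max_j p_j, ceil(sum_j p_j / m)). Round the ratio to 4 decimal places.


LPT order: [17, 13, 8, 6]
Machine loads after assignment: [17, 13, 8, 6]
LPT makespan = 17
Lower bound = max(max_job, ceil(total/4)) = max(17, 11) = 17
Ratio = 17 / 17 = 1.0

1.0


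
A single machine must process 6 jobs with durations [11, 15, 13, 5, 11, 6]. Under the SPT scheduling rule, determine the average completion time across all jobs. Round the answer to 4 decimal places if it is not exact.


Sort jobs by processing time (SPT order): [5, 6, 11, 11, 13, 15]
Compute completion times sequentially:
  Job 1: processing = 5, completes at 5
  Job 2: processing = 6, completes at 11
  Job 3: processing = 11, completes at 22
  Job 4: processing = 11, completes at 33
  Job 5: processing = 13, completes at 46
  Job 6: processing = 15, completes at 61
Sum of completion times = 178
Average completion time = 178/6 = 29.6667

29.6667


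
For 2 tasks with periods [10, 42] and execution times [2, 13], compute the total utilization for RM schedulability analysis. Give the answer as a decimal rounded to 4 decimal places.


Compute individual utilizations (exact fractions):
  Task 1: C/T = 2/10 = 1/5 (approx. 0.2)
  Task 2: C/T = 13/42 (approx. 0.3095)
Total utilization U = 1/5 + 13/42 = 107/210
Rounded to 4 decimal places: U = 0.5095
RM (Liu & Layland) bound for 2 tasks = 0.828427; compare with U = 107/210 (approx. 0.509524)
U <= bound, so schedulable by RM sufficient condition.

0.5095


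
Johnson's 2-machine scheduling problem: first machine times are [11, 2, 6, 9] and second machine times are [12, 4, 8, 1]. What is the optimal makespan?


Apply Johnson's rule:
  Group 1 (a <= b): [(2, 2, 4), (3, 6, 8), (1, 11, 12)]
  Group 2 (a > b): [(4, 9, 1)]
Optimal job order: [2, 3, 1, 4]
Schedule:
  Job 2: M1 done at 2, M2 done at 6
  Job 3: M1 done at 8, M2 done at 16
  Job 1: M1 done at 19, M2 done at 31
  Job 4: M1 done at 28, M2 done at 32
Makespan = 32

32


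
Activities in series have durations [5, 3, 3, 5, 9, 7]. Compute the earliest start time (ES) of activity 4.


Activity 4 starts after activities 1 through 3 complete.
Predecessor durations: [5, 3, 3]
ES = 5 + 3 + 3 = 11

11


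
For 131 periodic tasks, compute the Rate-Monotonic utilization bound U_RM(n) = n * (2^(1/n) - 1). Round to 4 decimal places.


Compute 2^(1/131) = 1.0053052230
Subtract 1: 1.0053052230 - 1 = 0.0053052230
Multiply by n: 131 * 0.0053052230 = 0.6949842130
Round to 4 dp: 0.6950

0.6950


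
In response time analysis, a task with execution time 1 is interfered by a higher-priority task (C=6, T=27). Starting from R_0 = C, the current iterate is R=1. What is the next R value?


R_next = C + ceil(R_prev / T_hp) * C_hp
ceil(1 / 27) = ceil(0.037) = 1
Interference = 1 * 6 = 6
R_next = 1 + 6 = 7

7


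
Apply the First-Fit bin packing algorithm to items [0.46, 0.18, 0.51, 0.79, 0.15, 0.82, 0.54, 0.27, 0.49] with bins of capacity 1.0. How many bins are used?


Place items sequentially using First-Fit:
  Item 0.46 -> new Bin 1
  Item 0.18 -> Bin 1 (now 0.64)
  Item 0.51 -> new Bin 2
  Item 0.79 -> new Bin 3
  Item 0.15 -> Bin 1 (now 0.79)
  Item 0.82 -> new Bin 4
  Item 0.54 -> new Bin 5
  Item 0.27 -> Bin 2 (now 0.78)
  Item 0.49 -> new Bin 6
Total bins used = 6

6


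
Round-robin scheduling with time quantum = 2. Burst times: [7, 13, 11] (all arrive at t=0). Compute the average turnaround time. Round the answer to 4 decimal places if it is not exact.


Time quantum = 2
Execution trace:
  J1 runs 2 units, time = 2
  J2 runs 2 units, time = 4
  J3 runs 2 units, time = 6
  J1 runs 2 units, time = 8
  J2 runs 2 units, time = 10
  J3 runs 2 units, time = 12
  J1 runs 2 units, time = 14
  J2 runs 2 units, time = 16
  J3 runs 2 units, time = 18
  J1 runs 1 units, time = 19
  J2 runs 2 units, time = 21
  J3 runs 2 units, time = 23
  J2 runs 2 units, time = 25
  J3 runs 2 units, time = 27
  J2 runs 2 units, time = 29
  J3 runs 1 units, time = 30
  J2 runs 1 units, time = 31
Finish times: [19, 31, 30]
Average turnaround = 80/3 = 26.6667

26.6667


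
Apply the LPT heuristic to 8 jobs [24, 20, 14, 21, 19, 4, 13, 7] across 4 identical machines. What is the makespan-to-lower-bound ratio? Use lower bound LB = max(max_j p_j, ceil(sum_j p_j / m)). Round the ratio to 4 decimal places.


LPT order: [24, 21, 20, 19, 14, 13, 7, 4]
Machine loads after assignment: [28, 28, 33, 33]
LPT makespan = 33
Lower bound = max(max_job, ceil(total/4)) = max(24, 31) = 31
Ratio = 33 / 31 = 1.0645

1.0645


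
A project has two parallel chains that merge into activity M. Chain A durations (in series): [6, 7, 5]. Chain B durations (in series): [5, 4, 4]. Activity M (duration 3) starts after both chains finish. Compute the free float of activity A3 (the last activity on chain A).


ES(A3) = sum of predecessors on chain A = 13
EF(A3) = ES + duration = 13 + 5 = 18
Successor of A3 is M. ES(M) = max(sum(A), sum(B)) = max(18, 13) = 18
Free float = ES(successor) - EF(current) = 18 - 18 = 0

0


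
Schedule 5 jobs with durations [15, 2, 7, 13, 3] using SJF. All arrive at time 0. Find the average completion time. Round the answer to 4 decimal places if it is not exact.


SJF order (ascending): [2, 3, 7, 13, 15]
Completion times:
  Job 1: burst=2, C=2
  Job 2: burst=3, C=5
  Job 3: burst=7, C=12
  Job 4: burst=13, C=25
  Job 5: burst=15, C=40
Average completion = 84/5 = 16.8

16.8


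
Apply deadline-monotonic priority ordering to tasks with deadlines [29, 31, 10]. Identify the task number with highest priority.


Sort tasks by relative deadline (ascending):
  Task 3: deadline = 10
  Task 1: deadline = 29
  Task 2: deadline = 31
Priority order (highest first): [3, 1, 2]
Highest priority task = 3

3


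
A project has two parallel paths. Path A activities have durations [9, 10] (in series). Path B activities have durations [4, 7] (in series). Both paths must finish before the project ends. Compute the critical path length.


Path A total = 9 + 10 = 19
Path B total = 4 + 7 = 11
Critical path = longest path = max(19, 11) = 19

19


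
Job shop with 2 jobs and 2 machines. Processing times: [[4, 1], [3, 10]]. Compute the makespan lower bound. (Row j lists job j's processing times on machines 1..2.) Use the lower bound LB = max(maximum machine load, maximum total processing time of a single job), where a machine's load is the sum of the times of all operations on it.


Machine loads:
  Machine 1: 4 + 3 = 7
  Machine 2: 1 + 10 = 11
Max machine load = 11
Job totals:
  Job 1: 5
  Job 2: 13
Max job total = 13
Lower bound = max(11, 13) = 13

13


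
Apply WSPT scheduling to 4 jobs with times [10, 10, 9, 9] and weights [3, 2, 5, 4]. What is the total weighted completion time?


Compute p/w ratios and sort ascending (WSPT): [(9, 5), (9, 4), (10, 3), (10, 2)]
Compute weighted completion times:
  Job (p=9,w=5): C=9, w*C=5*9=45
  Job (p=9,w=4): C=18, w*C=4*18=72
  Job (p=10,w=3): C=28, w*C=3*28=84
  Job (p=10,w=2): C=38, w*C=2*38=76
Total weighted completion time = 277

277


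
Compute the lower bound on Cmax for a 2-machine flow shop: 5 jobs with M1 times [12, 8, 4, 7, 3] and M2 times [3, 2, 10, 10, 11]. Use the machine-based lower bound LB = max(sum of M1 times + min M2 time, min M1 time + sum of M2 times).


LB1 = sum(M1 times) + min(M2 times) = 34 + 2 = 36
LB2 = min(M1 times) + sum(M2 times) = 3 + 36 = 39
Lower bound = max(LB1, LB2) = max(36, 39) = 39

39


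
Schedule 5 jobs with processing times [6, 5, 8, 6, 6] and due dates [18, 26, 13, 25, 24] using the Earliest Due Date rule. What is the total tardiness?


Sort by due date (EDD order): [(8, 13), (6, 18), (6, 24), (6, 25), (5, 26)]
Compute completion times and tardiness:
  Job 1: p=8, d=13, C=8, tardiness=max(0,8-13)=0
  Job 2: p=6, d=18, C=14, tardiness=max(0,14-18)=0
  Job 3: p=6, d=24, C=20, tardiness=max(0,20-24)=0
  Job 4: p=6, d=25, C=26, tardiness=max(0,26-25)=1
  Job 5: p=5, d=26, C=31, tardiness=max(0,31-26)=5
Total tardiness = 6

6


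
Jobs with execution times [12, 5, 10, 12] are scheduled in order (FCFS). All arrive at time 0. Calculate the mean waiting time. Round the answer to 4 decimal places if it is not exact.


FCFS order (as given): [12, 5, 10, 12]
Waiting times:
  Job 1: wait = 0
  Job 2: wait = 12
  Job 3: wait = 17
  Job 4: wait = 27
Sum of waiting times = 56
Average waiting time = 56/4 = 14.0

14.0


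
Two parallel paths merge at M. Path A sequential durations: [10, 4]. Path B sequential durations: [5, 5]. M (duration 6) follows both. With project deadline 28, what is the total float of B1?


Forward pass: ES(B1) = sum of predecessors on chain B = 0
EF = ES + duration = 0 + 5 = 5
Backward pass: LF(M) = deadline = 28; LS(M) = 28 - 6 = 22
LF(B1) = LS(M) - sum(successors on chain B) = 22 - 5 = 17
LS = LF - duration = 17 - 5 = 12
Total float = LS - ES = 12 - 0 = 12

12


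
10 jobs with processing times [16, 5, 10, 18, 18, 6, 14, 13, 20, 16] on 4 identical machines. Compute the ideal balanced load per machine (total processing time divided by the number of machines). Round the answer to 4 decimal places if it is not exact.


Total processing time = 16 + 5 + 10 + 18 + 18 + 6 + 14 + 13 + 20 + 16 = 136
Number of machines = 4
Ideal balanced load = 136 / 4 = 34.0

34.0


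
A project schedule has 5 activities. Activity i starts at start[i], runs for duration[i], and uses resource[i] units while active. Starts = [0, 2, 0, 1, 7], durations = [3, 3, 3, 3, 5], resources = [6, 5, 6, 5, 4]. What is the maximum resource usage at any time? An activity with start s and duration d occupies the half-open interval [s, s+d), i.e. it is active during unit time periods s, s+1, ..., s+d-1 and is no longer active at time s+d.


Each activity i is active on [start_i, start_i + duration_i).
Compute total resource usage per time slot:
  t=0: active resources = [6, 6], total = 12
  t=1: active resources = [6, 6, 5], total = 17
  t=2: active resources = [6, 5, 6, 5], total = 22
  t=3: active resources = [5, 5], total = 10
  t=4: active resources = [5], total = 5
  t=5: active resources = [], total = 0
  t=6: active resources = [], total = 0
  t=7: active resources = [4], total = 4
  t=8: active resources = [4], total = 4
  t=9: active resources = [4], total = 4
  t=10: active resources = [4], total = 4
  t=11: active resources = [4], total = 4
Peak resource demand = 22

22


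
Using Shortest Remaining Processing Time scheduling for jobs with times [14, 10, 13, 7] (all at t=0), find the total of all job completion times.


Since all jobs arrive at t=0, SRPT equals SPT ordering.
SPT order: [7, 10, 13, 14]
Completion times:
  Job 1: p=7, C=7
  Job 2: p=10, C=17
  Job 3: p=13, C=30
  Job 4: p=14, C=44
Total completion time = 7 + 17 + 30 + 44 = 98

98


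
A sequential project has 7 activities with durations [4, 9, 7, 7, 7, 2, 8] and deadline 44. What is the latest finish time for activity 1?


LF(activity 1) = deadline - sum of successor durations
Successors: activities 2 through 7 with durations [9, 7, 7, 7, 2, 8]
Sum of successor durations = 40
LF = 44 - 40 = 4

4


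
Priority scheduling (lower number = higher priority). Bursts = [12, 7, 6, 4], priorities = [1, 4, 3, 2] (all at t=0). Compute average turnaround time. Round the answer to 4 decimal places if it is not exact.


Sort by priority (ascending = highest first):
Order: [(1, 12), (2, 4), (3, 6), (4, 7)]
Completion times:
  Priority 1, burst=12, C=12
  Priority 2, burst=4, C=16
  Priority 3, burst=6, C=22
  Priority 4, burst=7, C=29
Average turnaround = 79/4 = 19.75

19.75


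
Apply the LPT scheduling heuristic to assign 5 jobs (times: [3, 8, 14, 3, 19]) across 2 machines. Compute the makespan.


Sort jobs in decreasing order (LPT): [19, 14, 8, 3, 3]
Assign each job to the least loaded machine:
  Machine 1: jobs [19, 3, 3], load = 25
  Machine 2: jobs [14, 8], load = 22
Makespan = max load = 25

25


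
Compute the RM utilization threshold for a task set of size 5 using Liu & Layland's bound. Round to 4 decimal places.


Compute 2^(1/5) = 1.1486983550
Subtract 1: 1.1486983550 - 1 = 0.1486983550
Multiply by n: 5 * 0.1486983550 = 0.7434917750
Round to 4 dp: 0.7435

0.7435


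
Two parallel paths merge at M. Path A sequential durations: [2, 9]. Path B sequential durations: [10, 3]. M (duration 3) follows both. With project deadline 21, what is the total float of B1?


Forward pass: ES(B1) = sum of predecessors on chain B = 0
EF = ES + duration = 0 + 10 = 10
Backward pass: LF(M) = deadline = 21; LS(M) = 21 - 3 = 18
LF(B1) = LS(M) - sum(successors on chain B) = 18 - 3 = 15
LS = LF - duration = 15 - 10 = 5
Total float = LS - ES = 5 - 0 = 5

5


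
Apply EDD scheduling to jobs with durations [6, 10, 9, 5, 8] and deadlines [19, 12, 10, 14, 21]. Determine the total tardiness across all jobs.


Sort by due date (EDD order): [(9, 10), (10, 12), (5, 14), (6, 19), (8, 21)]
Compute completion times and tardiness:
  Job 1: p=9, d=10, C=9, tardiness=max(0,9-10)=0
  Job 2: p=10, d=12, C=19, tardiness=max(0,19-12)=7
  Job 3: p=5, d=14, C=24, tardiness=max(0,24-14)=10
  Job 4: p=6, d=19, C=30, tardiness=max(0,30-19)=11
  Job 5: p=8, d=21, C=38, tardiness=max(0,38-21)=17
Total tardiness = 45

45


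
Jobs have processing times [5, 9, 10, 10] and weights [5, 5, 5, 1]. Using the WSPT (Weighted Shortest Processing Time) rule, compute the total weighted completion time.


Compute p/w ratios and sort ascending (WSPT): [(5, 5), (9, 5), (10, 5), (10, 1)]
Compute weighted completion times:
  Job (p=5,w=5): C=5, w*C=5*5=25
  Job (p=9,w=5): C=14, w*C=5*14=70
  Job (p=10,w=5): C=24, w*C=5*24=120
  Job (p=10,w=1): C=34, w*C=1*34=34
Total weighted completion time = 249

249
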